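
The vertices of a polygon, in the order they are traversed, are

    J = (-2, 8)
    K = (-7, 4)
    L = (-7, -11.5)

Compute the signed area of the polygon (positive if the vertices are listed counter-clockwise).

Apply the surveyor's formula: 2A = Σ (x_i·y_{i+1} − x_{i+1}·y_i), indices taken mod 3.
J→K: (-2)(4) − (-7)(8) = 48
K→L: (-7)(-11.5) − (-7)(4) = 108.5
L→J: (-7)(8) − (-2)(-11.5) = -79
Σ = 77.5
Signed area = Σ/2 = 38.75 (positive ⇒ counter-clockwise traversal).

38.75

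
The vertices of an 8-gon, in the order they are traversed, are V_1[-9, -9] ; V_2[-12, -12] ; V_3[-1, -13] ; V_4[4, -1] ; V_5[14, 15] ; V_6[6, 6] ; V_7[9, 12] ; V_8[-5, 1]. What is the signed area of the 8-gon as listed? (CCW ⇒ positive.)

V_1→V_2: (-9)(-12) − (-12)(-9) = 0
V_2→V_3: (-12)(-13) − (-1)(-12) = 144
V_3→V_4: (-1)(-1) − (4)(-13) = 53
V_4→V_5: (4)(15) − (14)(-1) = 74
V_5→V_6: (14)(6) − (6)(15) = -6
V_6→V_7: (6)(12) − (9)(6) = 18
V_7→V_8: (9)(1) − (-5)(12) = 69
V_8→V_1: (-5)(-9) − (-9)(1) = 54
Σ = 406
Signed area = Σ/2 = 203 (positive ⇒ counter-clockwise traversal).

203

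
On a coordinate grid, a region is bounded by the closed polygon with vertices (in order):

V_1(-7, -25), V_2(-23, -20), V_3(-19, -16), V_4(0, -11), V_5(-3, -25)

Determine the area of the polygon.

Apply the surveyor's formula: 2A = Σ (x_i·y_{i+1} − x_{i+1}·y_i), indices taken mod 5.
Σ = (-435) + (-12) + (209) + (-33) + (-100) = -371
Area = |Σ|/2 = 185.5.

185.5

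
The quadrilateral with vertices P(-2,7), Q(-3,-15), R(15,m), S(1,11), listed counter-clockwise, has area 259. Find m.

The doubled signed area Σ (x_i y_{i+1} − x_{i+1} y_i) is linear in m.
With m=0 it equals 470; the coefficient of m is -4 (from the two edges through R).
So -4·m + 470 = 2·259 = 518 ⇒ m = -12.

-12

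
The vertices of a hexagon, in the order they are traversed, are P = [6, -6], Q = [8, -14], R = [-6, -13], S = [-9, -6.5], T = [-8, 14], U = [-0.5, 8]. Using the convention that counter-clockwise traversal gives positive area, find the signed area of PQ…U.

Apply the shoelace formula: 2A = Σ (x_i·y_{i+1} − x_{i+1}·y_i), indices taken mod 6.
Σ = (-36) + (-188) + (-78) + (-178) + (-57) + (-45) = -582
Signed area = Σ/2 = -291 (negative ⇒ clockwise traversal).

-291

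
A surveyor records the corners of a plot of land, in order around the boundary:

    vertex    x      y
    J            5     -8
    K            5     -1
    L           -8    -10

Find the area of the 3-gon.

Σ = (35) + (-58) + (114) = 91
Area = |Σ|/2 = 45.5.

45.5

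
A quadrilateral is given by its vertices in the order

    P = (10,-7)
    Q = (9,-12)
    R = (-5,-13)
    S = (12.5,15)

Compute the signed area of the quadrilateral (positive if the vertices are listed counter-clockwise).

-192

Apply the shoelace (surveyor's) formula: 2A = Σ (x_i·y_{i+1} − x_{i+1}·y_i), indices taken mod 4.
Σ = (-57) + (-177) + (87.5) + (-237.5) = -384
Signed area = Σ/2 = -192 (negative ⇒ clockwise traversal).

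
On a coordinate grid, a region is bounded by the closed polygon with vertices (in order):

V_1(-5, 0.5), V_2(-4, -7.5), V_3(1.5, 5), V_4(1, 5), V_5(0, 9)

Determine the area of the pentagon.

43.625

Σ = (39.5) + (-8.75) + (2.5) + (9) + (45) = 87.25
Area = |Σ|/2 = 43.625.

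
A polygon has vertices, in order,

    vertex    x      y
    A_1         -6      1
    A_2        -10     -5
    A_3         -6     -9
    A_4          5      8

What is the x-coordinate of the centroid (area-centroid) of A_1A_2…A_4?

-11/3

Apply the shoelace formula. First the cross-terms c_i = x_i·y_{i+1} − x_{i+1}·y_i:
  40, 60, -3, 53  ⇒  2A = 150, A = 75.
Then Σ (x_i + x_{i+1})·c_i = -1650, so x̄ = -1650 / (6·75) = -11/3.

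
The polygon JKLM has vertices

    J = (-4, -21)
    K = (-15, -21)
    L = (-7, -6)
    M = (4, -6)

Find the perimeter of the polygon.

56

|JK| = √((-11)² + (0)²) = √121 = 11
|KL| = √((8)² + (15)²) = √289 = 17
|LM| = √((11)² + (0)²) = √121 = 11
|MJ| = √((-8)² + (-15)²) = √289 = 17
Perimeter = 11 + 17 + 11 + 17 = 56.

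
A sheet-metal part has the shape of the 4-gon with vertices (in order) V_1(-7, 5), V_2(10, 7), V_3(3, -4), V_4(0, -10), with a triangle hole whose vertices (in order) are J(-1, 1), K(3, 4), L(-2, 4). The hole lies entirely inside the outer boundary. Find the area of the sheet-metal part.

Outer boundary:
Σ = (-99) + (-61) + (-30) + (-70) = -260
Area = |Σ|/2 = 130.
Hole:
Apply the shoelace (surveyor's) formula: 2A = Σ (x_i·y_{i+1} − x_{i+1}·y_i), indices taken mod 3.
Σ = (-7) + (20) + (2) = 15
Area = |Σ|/2 = 7.5.
Net area = 130 − 7.5 = 122.5.

122.5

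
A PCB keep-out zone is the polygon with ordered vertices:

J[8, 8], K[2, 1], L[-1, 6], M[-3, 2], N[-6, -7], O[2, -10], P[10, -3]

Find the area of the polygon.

163

Apply the shoelace formula: 2A = Σ (x_i·y_{i+1} − x_{i+1}·y_i), indices taken mod 7.
Cross-terms: -8, 13, 16, 33, 74, 94, 104  ⇒  Σ = 326
Area = |Σ|/2 = 163.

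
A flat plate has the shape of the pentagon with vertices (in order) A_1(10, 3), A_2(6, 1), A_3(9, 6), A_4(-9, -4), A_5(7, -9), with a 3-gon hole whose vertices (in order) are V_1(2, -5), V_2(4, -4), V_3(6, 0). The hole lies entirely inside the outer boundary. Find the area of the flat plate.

Outer boundary:
Apply the surveyor's formula: 2A = Σ (x_i·y_{i+1} − x_{i+1}·y_i), indices taken mod 5.
Σ = (-8) + (27) + (18) + (109) + (111) = 257
Area = |Σ|/2 = 128.5.
Hole:
Apply the surveyor's formula: 2A = Σ (x_i·y_{i+1} − x_{i+1}·y_i), indices taken mod 3.
V_1→V_2: (2)(-4) − (4)(-5) = 12
V_2→V_3: (4)(0) − (6)(-4) = 24
V_3→V_1: (6)(-5) − (2)(0) = -30
Σ = 6
Area = |Σ|/2 = 3.
Net area = 128.5 − 3 = 125.5.

125.5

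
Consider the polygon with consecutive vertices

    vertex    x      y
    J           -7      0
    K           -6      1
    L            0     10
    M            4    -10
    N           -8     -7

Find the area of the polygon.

Σ = (-7) + (-60) + (-40) + (-108) + (-49) = -264
Area = |Σ|/2 = 132.

132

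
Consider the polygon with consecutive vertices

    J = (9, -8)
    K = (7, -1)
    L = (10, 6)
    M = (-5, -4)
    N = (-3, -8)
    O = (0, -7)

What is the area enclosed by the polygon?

100.5

Apply the surveyor's formula: 2A = Σ (x_i·y_{i+1} − x_{i+1}·y_i), indices taken mod 6.
Cross-terms: 47, 52, -10, 28, 21, 63  ⇒  Σ = 201
Area = |Σ|/2 = 100.5.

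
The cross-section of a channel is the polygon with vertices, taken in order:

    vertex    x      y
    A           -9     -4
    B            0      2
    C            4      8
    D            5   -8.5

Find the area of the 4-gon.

Σ = (-18) + (-8) + (-74) + (-96.5) = -196.5
Area = |Σ|/2 = 98.25.

98.25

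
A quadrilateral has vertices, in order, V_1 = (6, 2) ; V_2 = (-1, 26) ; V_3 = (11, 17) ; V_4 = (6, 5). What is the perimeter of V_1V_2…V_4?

|V_1V_2| = √((-7)² + (24)²) = √625 = 25
|V_2V_3| = √((12)² + (-9)²) = √225 = 15
|V_3V_4| = √((-5)² + (-12)²) = √169 = 13
|V_4V_1| = √((0)² + (-3)²) = √9 = 3
Perimeter = 25 + 15 + 13 + 3 = 56.

56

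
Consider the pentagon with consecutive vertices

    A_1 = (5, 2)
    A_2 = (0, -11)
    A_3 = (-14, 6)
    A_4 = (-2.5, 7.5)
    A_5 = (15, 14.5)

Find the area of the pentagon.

Apply the shoelace (surveyor's) formula: 2A = Σ (x_i·y_{i+1} − x_{i+1}·y_i), indices taken mod 5.
Σ = (-55) + (-154) + (-90) + (-148.75) + (-42.5) = -490.25
Area = |Σ|/2 = 245.125.

245.125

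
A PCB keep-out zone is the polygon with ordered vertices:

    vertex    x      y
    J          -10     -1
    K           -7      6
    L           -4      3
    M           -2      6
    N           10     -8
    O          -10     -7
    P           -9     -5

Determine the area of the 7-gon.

Apply the surveyor's formula: 2A = Σ (x_i·y_{i+1} − x_{i+1}·y_i), indices taken mod 7.
Cross-terms: -67, 3, -18, -44, -150, -13, -41  ⇒  Σ = -330
Area = |Σ|/2 = 165.

165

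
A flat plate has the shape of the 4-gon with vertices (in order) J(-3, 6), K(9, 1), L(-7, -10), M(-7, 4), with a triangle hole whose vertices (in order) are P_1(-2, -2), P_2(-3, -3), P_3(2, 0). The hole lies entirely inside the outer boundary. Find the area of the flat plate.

133

Outer boundary:
Apply the shoelace formula: 2A = Σ (x_i·y_{i+1} − x_{i+1}·y_i), indices taken mod 4.
J→K: (-3)(1) − (9)(6) = -57
K→L: (9)(-10) − (-7)(1) = -83
L→M: (-7)(4) − (-7)(-10) = -98
M→J: (-7)(6) − (-3)(4) = -30
Σ = -268
Area = |Σ|/2 = 134.
Hole:
Apply the surveyor's formula: 2A = Σ (x_i·y_{i+1} − x_{i+1}·y_i), indices taken mod 3.
P_1→P_2: (-2)(-3) − (-3)(-2) = 0
P_2→P_3: (-3)(0) − (2)(-3) = 6
P_3→P_1: (2)(-2) − (-2)(0) = -4
Σ = 2
Area = |Σ|/2 = 1.
Net area = 134 − 1 = 133.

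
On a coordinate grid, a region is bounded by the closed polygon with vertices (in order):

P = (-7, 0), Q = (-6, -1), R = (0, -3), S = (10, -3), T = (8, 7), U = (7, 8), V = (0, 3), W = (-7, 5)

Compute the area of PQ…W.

120.5

Σ = (7) + (18) + (30) + (94) + (15) + (21) + (21) + (35) = 241
Area = |Σ|/2 = 120.5.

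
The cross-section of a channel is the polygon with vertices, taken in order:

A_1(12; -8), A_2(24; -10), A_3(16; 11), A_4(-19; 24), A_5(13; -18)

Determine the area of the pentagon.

Apply the shoelace formula: 2A = Σ (x_i·y_{i+1} − x_{i+1}·y_i), indices taken mod 5.
Σ = (72) + (424) + (593) + (30) + (112) = 1231
Area = |Σ|/2 = 615.5.

615.5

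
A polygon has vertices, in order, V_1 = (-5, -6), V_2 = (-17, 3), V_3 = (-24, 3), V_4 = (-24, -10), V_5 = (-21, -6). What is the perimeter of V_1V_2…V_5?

|V_1V_2| = √((-12)² + (9)²) = √225 = 15
|V_2V_3| = √((-7)² + (0)²) = √49 = 7
|V_3V_4| = √((0)² + (-13)²) = √169 = 13
|V_4V_5| = √((3)² + (4)²) = √25 = 5
|V_5V_1| = √((16)² + (0)²) = √256 = 16
Perimeter = 15 + 7 + 13 + 5 + 16 = 56.

56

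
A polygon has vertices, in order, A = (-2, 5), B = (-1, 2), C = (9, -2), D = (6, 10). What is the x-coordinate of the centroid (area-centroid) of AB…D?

Apply the shoelace formula. First the cross-terms c_i = x_i·y_{i+1} − x_{i+1}·y_i:
  1, -16, 102, 50  ⇒  2A = 137, A = 68.5.
Then Σ (x_i + x_{i+1})·c_i = 1599, so x̄ = 1599 / (6·68.5) = 533/137.

533/137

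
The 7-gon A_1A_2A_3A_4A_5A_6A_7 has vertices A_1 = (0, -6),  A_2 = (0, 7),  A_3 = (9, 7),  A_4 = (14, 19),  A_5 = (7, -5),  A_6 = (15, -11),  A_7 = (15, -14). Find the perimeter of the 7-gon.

90

|A_1A_2| = √((0)² + (13)²) = √169 = 13
|A_2A_3| = √((9)² + (0)²) = √81 = 9
|A_3A_4| = √((5)² + (12)²) = √169 = 13
|A_4A_5| = √((-7)² + (-24)²) = √625 = 25
|A_5A_6| = √((8)² + (-6)²) = √100 = 10
|A_6A_7| = √((0)² + (-3)²) = √9 = 3
|A_7A_1| = √((-15)² + (8)²) = √289 = 17
Perimeter = 13 + 9 + 13 + 25 + 10 + 3 + 17 = 90.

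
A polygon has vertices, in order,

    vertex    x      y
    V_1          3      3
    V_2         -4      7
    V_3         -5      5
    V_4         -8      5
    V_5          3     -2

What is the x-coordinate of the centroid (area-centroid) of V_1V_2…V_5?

-278/237

Apply the shoelace formula. First the cross-terms c_i = x_i·y_{i+1} − x_{i+1}·y_i:
  33, 15, 15, 1, 15  ⇒  2A = 79, A = 39.5.
Then Σ (x_i + x_{i+1})·c_i = -278, so x̄ = -278 / (6·39.5) = -278/237.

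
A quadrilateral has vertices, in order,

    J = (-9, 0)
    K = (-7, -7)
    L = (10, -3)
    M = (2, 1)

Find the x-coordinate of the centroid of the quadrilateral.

-202/179

Apply Gauss's area formula. First the cross-terms c_i = x_i·y_{i+1} − x_{i+1}·y_i:
  63, 91, 16, 9  ⇒  2A = 179, A = 89.5.
Then Σ (x_i + x_{i+1})·c_i = -606, so x̄ = -606 / (6·89.5) = -202/179.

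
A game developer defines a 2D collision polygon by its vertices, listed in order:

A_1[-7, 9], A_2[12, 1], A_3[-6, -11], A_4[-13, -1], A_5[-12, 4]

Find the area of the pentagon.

Apply Gauss's area formula: 2A = Σ (x_i·y_{i+1} − x_{i+1}·y_i), indices taken mod 5.
Σ = (-115) + (-126) + (-137) + (-64) + (-80) = -522
Area = |Σ|/2 = 261.

261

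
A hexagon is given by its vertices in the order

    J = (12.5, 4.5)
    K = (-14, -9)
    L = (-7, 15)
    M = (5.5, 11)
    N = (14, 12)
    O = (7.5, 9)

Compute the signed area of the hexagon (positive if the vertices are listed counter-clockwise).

-306.375

Apply the shoelace (surveyor's) formula: 2A = Σ (x_i·y_{i+1} − x_{i+1}·y_i), indices taken mod 6.
Cross-terms: -49.5, -273, -159.5, -88, 36, -78.75  ⇒  Σ = -612.75
Signed area = Σ/2 = -306.375 (negative ⇒ clockwise traversal).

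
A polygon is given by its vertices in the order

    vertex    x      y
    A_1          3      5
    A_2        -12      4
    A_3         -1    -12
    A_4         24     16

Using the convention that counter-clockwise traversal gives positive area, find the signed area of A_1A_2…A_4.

A_1→A_2: (3)(4) − (-12)(5) = 72
A_2→A_3: (-12)(-12) − (-1)(4) = 148
A_3→A_4: (-1)(16) − (24)(-12) = 272
A_4→A_1: (24)(5) − (3)(16) = 72
Σ = 564
Signed area = Σ/2 = 282 (positive ⇒ counter-clockwise traversal).

282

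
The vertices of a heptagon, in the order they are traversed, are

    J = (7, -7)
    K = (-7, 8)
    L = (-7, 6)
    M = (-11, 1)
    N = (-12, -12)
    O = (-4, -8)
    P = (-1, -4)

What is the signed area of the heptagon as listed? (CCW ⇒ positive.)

157.5

Apply Gauss's area formula: 2A = Σ (x_i·y_{i+1} − x_{i+1}·y_i), indices taken mod 7.
J→K: (7)(8) − (-7)(-7) = 7
K→L: (-7)(6) − (-7)(8) = 14
L→M: (-7)(1) − (-11)(6) = 59
M→N: (-11)(-12) − (-12)(1) = 144
N→O: (-12)(-8) − (-4)(-12) = 48
O→P: (-4)(-4) − (-1)(-8) = 8
P→J: (-1)(-7) − (7)(-4) = 35
Σ = 315
Signed area = Σ/2 = 157.5 (positive ⇒ counter-clockwise traversal).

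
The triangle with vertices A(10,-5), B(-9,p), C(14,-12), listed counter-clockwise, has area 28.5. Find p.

14

The doubled signed area Σ (x_i y_{i+1} − x_{i+1} y_i) is linear in p.
With p=0 it equals 113; the coefficient of p is -4 (from the two edges through B).
So -4·p + 113 = 2·28.5 = 57 ⇒ p = 14.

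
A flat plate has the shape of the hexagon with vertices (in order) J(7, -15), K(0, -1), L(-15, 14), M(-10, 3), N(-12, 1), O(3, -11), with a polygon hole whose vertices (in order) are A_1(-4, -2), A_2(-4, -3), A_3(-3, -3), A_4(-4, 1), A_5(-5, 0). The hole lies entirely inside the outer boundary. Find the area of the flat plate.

126.5

Outer boundary:
Apply the surveyor's formula: 2A = Σ (x_i·y_{i+1} − x_{i+1}·y_i), indices taken mod 6.
Σ = (-7) + (-15) + (95) + (26) + (129) + (32) = 260
Area = |Σ|/2 = 130.
Hole:
A_1→A_2: (-4)(-3) − (-4)(-2) = 4
A_2→A_3: (-4)(-3) − (-3)(-3) = 3
A_3→A_4: (-3)(1) − (-4)(-3) = -15
A_4→A_5: (-4)(0) − (-5)(1) = 5
A_5→A_1: (-5)(-2) − (-4)(0) = 10
Σ = 7
Area = |Σ|/2 = 3.5.
Net area = 130 − 3.5 = 126.5.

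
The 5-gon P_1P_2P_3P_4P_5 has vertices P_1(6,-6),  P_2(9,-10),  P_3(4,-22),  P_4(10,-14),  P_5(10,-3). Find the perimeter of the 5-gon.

44

|P_1P_2| = √((3)² + (-4)²) = √25 = 5
|P_2P_3| = √((-5)² + (-12)²) = √169 = 13
|P_3P_4| = √((6)² + (8)²) = √100 = 10
|P_4P_5| = √((0)² + (11)²) = √121 = 11
|P_5P_1| = √((-4)² + (-3)²) = √25 = 5
Perimeter = 5 + 13 + 10 + 11 + 5 = 44.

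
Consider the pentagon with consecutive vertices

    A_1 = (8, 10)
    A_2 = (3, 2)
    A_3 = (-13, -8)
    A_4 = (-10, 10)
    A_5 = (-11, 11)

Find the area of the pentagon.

210

Apply the shoelace formula: 2A = Σ (x_i·y_{i+1} − x_{i+1}·y_i), indices taken mod 5.
A_1→A_2: (8)(2) − (3)(10) = -14
A_2→A_3: (3)(-8) − (-13)(2) = 2
A_3→A_4: (-13)(10) − (-10)(-8) = -210
A_4→A_5: (-10)(11) − (-11)(10) = 0
A_5→A_1: (-11)(10) − (8)(11) = -198
Σ = -420
Area = |Σ|/2 = 210.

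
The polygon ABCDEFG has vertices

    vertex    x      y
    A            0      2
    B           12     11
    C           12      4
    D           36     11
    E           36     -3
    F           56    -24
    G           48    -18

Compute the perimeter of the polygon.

|AB| = √((12)² + (9)²) = √225 = 15
|BC| = √((0)² + (-7)²) = √49 = 7
|CD| = √((24)² + (7)²) = √625 = 25
|DE| = √((0)² + (-14)²) = √196 = 14
|EF| = √((20)² + (-21)²) = √841 = 29
|FG| = √((-8)² + (6)²) = √100 = 10
|GA| = √((-48)² + (20)²) = √2704 = 52
Perimeter = 15 + 7 + 25 + 14 + 29 + 10 + 52 = 152.

152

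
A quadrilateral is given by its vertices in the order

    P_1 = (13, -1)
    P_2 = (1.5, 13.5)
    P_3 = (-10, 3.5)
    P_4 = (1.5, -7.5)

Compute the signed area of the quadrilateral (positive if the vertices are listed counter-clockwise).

241.5

Σ = (177) + (140.25) + (69.75) + (96) = 483
Signed area = Σ/2 = 241.5 (positive ⇒ counter-clockwise traversal).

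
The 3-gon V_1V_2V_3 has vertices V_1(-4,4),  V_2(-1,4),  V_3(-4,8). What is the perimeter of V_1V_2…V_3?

12

|V_1V_2| = √((3)² + (0)²) = √9 = 3
|V_2V_3| = √((-3)² + (4)²) = √25 = 5
|V_3V_1| = √((0)² + (-4)²) = √16 = 4
Perimeter = 3 + 5 + 4 = 12.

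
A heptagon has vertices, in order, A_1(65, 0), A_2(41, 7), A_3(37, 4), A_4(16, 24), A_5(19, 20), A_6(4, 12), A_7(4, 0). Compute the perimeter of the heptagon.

|A_1A_2| = √((-24)² + (7)²) = √625 = 25
|A_2A_3| = √((-4)² + (-3)²) = √25 = 5
|A_3A_4| = √((-21)² + (20)²) = √841 = 29
|A_4A_5| = √((3)² + (-4)²) = √25 = 5
|A_5A_6| = √((-15)² + (-8)²) = √289 = 17
|A_6A_7| = √((0)² + (-12)²) = √144 = 12
|A_7A_1| = √((61)² + (0)²) = √3721 = 61
Perimeter = 25 + 5 + 29 + 5 + 17 + 12 + 61 = 154.

154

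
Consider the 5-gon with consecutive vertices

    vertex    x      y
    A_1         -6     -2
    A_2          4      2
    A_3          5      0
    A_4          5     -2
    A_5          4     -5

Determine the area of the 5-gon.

39.5

Apply the shoelace formula: 2A = Σ (x_i·y_{i+1} − x_{i+1}·y_i), indices taken mod 5.
Σ = (-4) + (-10) + (-10) + (-17) + (-38) = -79
Area = |Σ|/2 = 39.5.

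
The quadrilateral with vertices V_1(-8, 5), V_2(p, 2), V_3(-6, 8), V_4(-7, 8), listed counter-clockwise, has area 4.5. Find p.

The doubled signed area Σ (x_i y_{i+1} − x_{i+1} y_i) is linear in p.
With p=0 it equals 33; the coefficient of p is 3 (from the two edges through V_2).
So 3·p + 33 = 2·4.5 = 9 ⇒ p = -8.

-8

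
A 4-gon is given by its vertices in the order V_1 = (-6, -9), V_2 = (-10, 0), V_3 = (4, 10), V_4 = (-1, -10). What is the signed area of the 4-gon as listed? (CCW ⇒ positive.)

-135.5

Cross-terms: -90, -100, -30, -51  ⇒  Σ = -271
Signed area = Σ/2 = -135.5 (negative ⇒ clockwise traversal).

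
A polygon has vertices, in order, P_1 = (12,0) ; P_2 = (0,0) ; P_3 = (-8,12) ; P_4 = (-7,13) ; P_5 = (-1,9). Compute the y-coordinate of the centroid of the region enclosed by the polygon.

Apply Gauss's area formula. First the cross-terms c_i = x_i·y_{i+1} − x_{i+1}·y_i:
  0, 0, -20, -50, -108  ⇒  2A = -178, A = -89.
Then Σ (y_i + y_{i+1})·c_i = -2572, so ȳ = -2572 / (6·(-89)) = 1286/267.

1286/267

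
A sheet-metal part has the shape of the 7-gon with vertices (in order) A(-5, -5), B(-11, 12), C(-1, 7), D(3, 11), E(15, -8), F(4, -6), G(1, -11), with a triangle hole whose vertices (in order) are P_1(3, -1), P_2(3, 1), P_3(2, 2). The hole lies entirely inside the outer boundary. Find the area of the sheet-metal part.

277.5

Outer boundary:
Σ = (-115) + (-65) + (-32) + (-189) + (-58) + (-38) + (-60) = -557
Area = |Σ|/2 = 278.5.
Hole:
Apply Gauss's area formula: 2A = Σ (x_i·y_{i+1} − x_{i+1}·y_i), indices taken mod 3.
Σ = (6) + (4) + (-8) = 2
Area = |Σ|/2 = 1.
Net area = 278.5 − 1 = 277.5.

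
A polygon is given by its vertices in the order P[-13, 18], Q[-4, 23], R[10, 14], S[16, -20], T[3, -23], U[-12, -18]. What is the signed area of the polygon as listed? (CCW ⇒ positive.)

Σ = (-227) + (-286) + (-424) + (-308) + (-330) + (-450) = -2025
Signed area = Σ/2 = -1012.5 (negative ⇒ clockwise traversal).

-1012.5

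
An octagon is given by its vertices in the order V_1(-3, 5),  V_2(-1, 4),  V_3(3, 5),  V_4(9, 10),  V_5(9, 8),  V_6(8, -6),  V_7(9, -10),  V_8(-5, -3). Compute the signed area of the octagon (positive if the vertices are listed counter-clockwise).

Apply the surveyor's formula: 2A = Σ (x_i·y_{i+1} − x_{i+1}·y_i), indices taken mod 8.
Σ = (-7) + (-17) + (-15) + (-18) + (-118) + (-26) + (-77) + (-34) = -312
Signed area = Σ/2 = -156 (negative ⇒ clockwise traversal).

-156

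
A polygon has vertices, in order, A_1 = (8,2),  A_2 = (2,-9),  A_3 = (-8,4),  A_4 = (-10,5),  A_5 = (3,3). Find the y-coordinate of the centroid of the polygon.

Apply the shoelace formula. First the cross-terms c_i = x_i·y_{i+1} − x_{i+1}·y_i:
  -76, -64, 0, -45, -18  ⇒  2A = -203, A = -101.5.
Then Σ (y_i + y_{i+1})·c_i = 402, so ȳ = 402 / (6·(-101.5)) = -134/203.

-134/203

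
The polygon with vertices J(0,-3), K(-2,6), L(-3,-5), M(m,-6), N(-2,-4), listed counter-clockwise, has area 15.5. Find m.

-3

The doubled signed area Σ (x_i y_{i+1} − x_{i+1} y_i) is linear in m.
With m=0 it equals 34; the coefficient of m is 1 (from the two edges through M).
So 1·m + 34 = 2·15.5 = 31 ⇒ m = -3.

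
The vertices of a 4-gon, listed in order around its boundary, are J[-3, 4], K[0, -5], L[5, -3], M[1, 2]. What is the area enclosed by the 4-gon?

Σ = (15) + (25) + (13) + (10) = 63
Area = |Σ|/2 = 31.5.

31.5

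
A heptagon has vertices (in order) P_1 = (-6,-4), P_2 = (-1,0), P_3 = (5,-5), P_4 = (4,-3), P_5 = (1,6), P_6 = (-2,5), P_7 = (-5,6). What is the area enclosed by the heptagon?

Apply Gauss's area formula: 2A = Σ (x_i·y_{i+1} − x_{i+1}·y_i), indices taken mod 7.
P_1→P_2: (-6)(0) − (-1)(-4) = -4
P_2→P_3: (-1)(-5) − (5)(0) = 5
P_3→P_4: (5)(-3) − (4)(-5) = 5
P_4→P_5: (4)(6) − (1)(-3) = 27
P_5→P_6: (1)(5) − (-2)(6) = 17
P_6→P_7: (-2)(6) − (-5)(5) = 13
P_7→P_1: (-5)(-4) − (-6)(6) = 56
Σ = 119
Area = |Σ|/2 = 59.5.

59.5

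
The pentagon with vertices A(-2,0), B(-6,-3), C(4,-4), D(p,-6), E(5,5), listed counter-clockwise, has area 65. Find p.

Write out the shoelace sum; only the two edges meeting at D involve p:
2·Area = [(4·(-6) − p·(-4)) + (p·5 − 5·(-6))] + 52
       = 9·p + 58 = 130
⇒ p = 8.

8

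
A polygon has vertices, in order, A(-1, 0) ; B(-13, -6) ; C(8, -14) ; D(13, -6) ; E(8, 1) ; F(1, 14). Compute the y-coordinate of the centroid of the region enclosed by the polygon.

-480/139

Apply Gauss's area formula. First the cross-terms c_i = x_i·y_{i+1} − x_{i+1}·y_i:
  6, 230, 134, 61, 111, 14  ⇒  2A = 556, A = 278.
Then Σ (y_i + y_{i+1})·c_i = -5760, so ȳ = -5760 / (6·278) = -480/139.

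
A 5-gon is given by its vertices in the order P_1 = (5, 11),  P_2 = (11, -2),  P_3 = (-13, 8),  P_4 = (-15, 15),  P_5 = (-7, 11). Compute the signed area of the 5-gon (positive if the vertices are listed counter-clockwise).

-168

P_1→P_2: (5)(-2) − (11)(11) = -131
P_2→P_3: (11)(8) − (-13)(-2) = 62
P_3→P_4: (-13)(15) − (-15)(8) = -75
P_4→P_5: (-15)(11) − (-7)(15) = -60
P_5→P_1: (-7)(11) − (5)(11) = -132
Σ = -336
Signed area = Σ/2 = -168 (negative ⇒ clockwise traversal).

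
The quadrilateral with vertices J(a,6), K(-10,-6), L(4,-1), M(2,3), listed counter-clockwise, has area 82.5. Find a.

Write out the shoelace sum; only the two edges meeting at J involve a:
2·Area = [(2·6 − a·3) + (a·(-6) − (-10)·6)] + 48
       = -9·a + 120 = 165
⇒ a = -5.

-5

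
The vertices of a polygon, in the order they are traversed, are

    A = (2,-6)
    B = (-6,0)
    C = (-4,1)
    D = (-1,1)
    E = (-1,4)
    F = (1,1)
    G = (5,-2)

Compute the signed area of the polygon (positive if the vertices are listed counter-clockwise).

Σ = (-36) + (-6) + (-3) + (-3) + (-5) + (-7) + (-26) = -86
Signed area = Σ/2 = -43 (negative ⇒ clockwise traversal).

-43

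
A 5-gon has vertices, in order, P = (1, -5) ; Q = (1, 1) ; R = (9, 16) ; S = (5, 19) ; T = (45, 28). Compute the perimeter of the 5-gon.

124

|PQ| = √((0)² + (6)²) = √36 = 6
|QR| = √((8)² + (15)²) = √289 = 17
|RS| = √((-4)² + (3)²) = √25 = 5
|ST| = √((40)² + (9)²) = √1681 = 41
|TP| = √((-44)² + (-33)²) = √3025 = 55
Perimeter = 6 + 17 + 5 + 41 + 55 = 124.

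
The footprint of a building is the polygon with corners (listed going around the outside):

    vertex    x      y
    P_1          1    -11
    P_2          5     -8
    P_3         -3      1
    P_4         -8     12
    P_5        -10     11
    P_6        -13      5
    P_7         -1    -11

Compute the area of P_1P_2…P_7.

147.5

Σ = (47) + (-19) + (-28) + (32) + (93) + (148) + (22) = 295
Area = |Σ|/2 = 147.5.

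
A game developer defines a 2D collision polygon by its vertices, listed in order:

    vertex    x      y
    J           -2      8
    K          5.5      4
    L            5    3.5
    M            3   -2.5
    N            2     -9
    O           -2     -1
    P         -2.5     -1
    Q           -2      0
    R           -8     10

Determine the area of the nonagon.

92.125

J→K: (-2)(4) − (5.5)(8) = -52
K→L: (5.5)(3.5) − (5)(4) = -0.75
L→M: (5)(-2.5) − (3)(3.5) = -23
M→N: (3)(-9) − (2)(-2.5) = -22
N→O: (2)(-1) − (-2)(-9) = -20
O→P: (-2)(-1) − (-2.5)(-1) = -0.5
P→Q: (-2.5)(0) − (-2)(-1) = -2
Q→R: (-2)(10) − (-8)(0) = -20
R→J: (-8)(8) − (-2)(10) = -44
Σ = -184.25
Area = |Σ|/2 = 92.125.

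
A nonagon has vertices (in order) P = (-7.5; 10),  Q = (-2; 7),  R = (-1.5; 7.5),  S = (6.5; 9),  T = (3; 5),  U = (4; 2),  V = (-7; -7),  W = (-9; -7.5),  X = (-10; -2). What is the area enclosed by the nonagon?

Apply the shoelace formula: 2A = Σ (x_i·y_{i+1} − x_{i+1}·y_i), indices taken mod 9.
Cross-terms: -32.5, -4.5, -62.25, 5.5, -14, -14, -10.5, -57, -115  ⇒  Σ = -304.25
Area = |Σ|/2 = 152.125.

152.125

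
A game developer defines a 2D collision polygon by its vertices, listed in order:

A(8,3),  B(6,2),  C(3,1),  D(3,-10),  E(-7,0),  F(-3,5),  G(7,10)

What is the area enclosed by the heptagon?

Apply Gauss's area formula: 2A = Σ (x_i·y_{i+1} − x_{i+1}·y_i), indices taken mod 7.
Σ = (-2) + (0) + (-33) + (-70) + (-35) + (-65) + (-59) = -264
Area = |Σ|/2 = 132.

132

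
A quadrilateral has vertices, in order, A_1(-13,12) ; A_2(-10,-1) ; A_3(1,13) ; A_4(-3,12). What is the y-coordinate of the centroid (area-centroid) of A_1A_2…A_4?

Apply Gauss's area formula. First the cross-terms c_i = x_i·y_{i+1} − x_{i+1}·y_i:
  133, -129, 51, 120  ⇒  2A = 175, A = 87.5.
Then Σ (y_i + y_{i+1})·c_i = 4070, so ȳ = 4070 / (6·87.5) = 814/105.

814/105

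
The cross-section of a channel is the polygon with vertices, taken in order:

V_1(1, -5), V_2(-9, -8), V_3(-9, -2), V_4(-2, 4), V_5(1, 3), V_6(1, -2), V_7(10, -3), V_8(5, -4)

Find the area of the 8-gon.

95.5

V_1→V_2: (1)(-8) − (-9)(-5) = -53
V_2→V_3: (-9)(-2) − (-9)(-8) = -54
V_3→V_4: (-9)(4) − (-2)(-2) = -40
V_4→V_5: (-2)(3) − (1)(4) = -10
V_5→V_6: (1)(-2) − (1)(3) = -5
V_6→V_7: (1)(-3) − (10)(-2) = 17
V_7→V_8: (10)(-4) − (5)(-3) = -25
V_8→V_1: (5)(-5) − (1)(-4) = -21
Σ = -191
Area = |Σ|/2 = 95.5.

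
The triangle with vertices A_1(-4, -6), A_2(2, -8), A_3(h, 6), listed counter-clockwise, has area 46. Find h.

6

Write out the shoelace sum; only the two edges meeting at A_3 involve h:
2·Area = [(2·6 − h·(-8)) + (h·(-6) − (-4)·6)] + 44
       = 2·h + 80 = 92
⇒ h = 6.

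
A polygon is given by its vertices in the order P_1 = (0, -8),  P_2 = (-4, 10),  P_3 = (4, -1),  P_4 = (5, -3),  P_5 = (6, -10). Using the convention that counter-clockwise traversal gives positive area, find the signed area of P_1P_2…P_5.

Apply the surveyor's formula: 2A = Σ (x_i·y_{i+1} − x_{i+1}·y_i), indices taken mod 5.
P_1→P_2: (0)(10) − (-4)(-8) = -32
P_2→P_3: (-4)(-1) − (4)(10) = -36
P_3→P_4: (4)(-3) − (5)(-1) = -7
P_4→P_5: (5)(-10) − (6)(-3) = -32
P_5→P_1: (6)(-8) − (0)(-10) = -48
Σ = -155
Signed area = Σ/2 = -77.5 (negative ⇒ clockwise traversal).

-77.5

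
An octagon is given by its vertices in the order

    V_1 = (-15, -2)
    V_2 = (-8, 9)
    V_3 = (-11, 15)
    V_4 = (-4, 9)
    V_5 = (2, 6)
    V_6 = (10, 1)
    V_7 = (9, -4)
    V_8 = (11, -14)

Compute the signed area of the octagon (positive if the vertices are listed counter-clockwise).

-337

Apply the surveyor's formula: 2A = Σ (x_i·y_{i+1} − x_{i+1}·y_i), indices taken mod 8.
Cross-terms: -151, -21, -39, -42, -58, -49, -82, -232  ⇒  Σ = -674
Signed area = Σ/2 = -337 (negative ⇒ clockwise traversal).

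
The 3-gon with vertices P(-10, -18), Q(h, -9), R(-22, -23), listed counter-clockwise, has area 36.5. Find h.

The doubled signed area Σ (x_i y_{i+1} − x_{i+1} y_i) is linear in h.
With h=0 it equals 58; the coefficient of h is -5 (from the two edges through Q).
So -5·h + 58 = 2·36.5 = 73 ⇒ h = -3.

-3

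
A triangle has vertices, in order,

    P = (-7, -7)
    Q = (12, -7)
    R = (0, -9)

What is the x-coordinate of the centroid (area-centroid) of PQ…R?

Apply the surveyor's formula. First the cross-terms c_i = x_i·y_{i+1} − x_{i+1}·y_i:
  133, -108, -63  ⇒  2A = -38, A = -19.
Then Σ (x_i + x_{i+1})·c_i = -190, so x̄ = -190 / (6·(-19)) = 5/3.

5/3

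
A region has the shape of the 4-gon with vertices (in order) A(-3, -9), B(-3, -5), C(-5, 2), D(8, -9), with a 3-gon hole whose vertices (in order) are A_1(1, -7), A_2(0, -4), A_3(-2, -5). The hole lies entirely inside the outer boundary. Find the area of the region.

53

Outer boundary:
Apply the shoelace formula: 2A = Σ (x_i·y_{i+1} − x_{i+1}·y_i), indices taken mod 4.
A→B: (-3)(-5) − (-3)(-9) = -12
B→C: (-3)(2) − (-5)(-5) = -31
C→D: (-5)(-9) − (8)(2) = 29
D→A: (8)(-9) − (-3)(-9) = -99
Σ = -113
Area = |Σ|/2 = 56.5.
Hole:
Σ = (-4) + (-8) + (19) = 7
Area = |Σ|/2 = 3.5.
Net area = 56.5 − 3.5 = 53.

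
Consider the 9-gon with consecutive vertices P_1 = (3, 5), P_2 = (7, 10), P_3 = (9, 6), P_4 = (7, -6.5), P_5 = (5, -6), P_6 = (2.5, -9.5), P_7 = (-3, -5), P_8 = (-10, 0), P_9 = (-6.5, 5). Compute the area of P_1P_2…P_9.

192

Σ = (-5) + (-48) + (-100.5) + (-9.5) + (-32.5) + (-41) + (-50) + (-50) + (-47.5) = -384
Area = |Σ|/2 = 192.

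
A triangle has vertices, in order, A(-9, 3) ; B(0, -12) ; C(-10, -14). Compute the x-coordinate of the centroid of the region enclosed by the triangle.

-19/3

Apply Gauss's area formula. First the cross-terms c_i = x_i·y_{i+1} − x_{i+1}·y_i:
  108, -120, -156  ⇒  2A = -168, A = -84.
Then Σ (x_i + x_{i+1})·c_i = 3192, so x̄ = 3192 / (6·(-84)) = -19/3.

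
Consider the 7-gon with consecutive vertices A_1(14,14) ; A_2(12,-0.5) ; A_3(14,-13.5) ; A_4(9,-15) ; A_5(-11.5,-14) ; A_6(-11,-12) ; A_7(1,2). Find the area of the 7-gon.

Apply the shoelace (surveyor's) formula: 2A = Σ (x_i·y_{i+1} − x_{i+1}·y_i), indices taken mod 7.
A_1→A_2: (14)(-0.5) − (12)(14) = -175
A_2→A_3: (12)(-13.5) − (14)(-0.5) = -155
A_3→A_4: (14)(-15) − (9)(-13.5) = -88.5
A_4→A_5: (9)(-14) − (-11.5)(-15) = -298.5
A_5→A_6: (-11.5)(-12) − (-11)(-14) = -16
A_6→A_7: (-11)(2) − (1)(-12) = -10
A_7→A_1: (1)(14) − (14)(2) = -14
Σ = -757
Area = |Σ|/2 = 378.5.

378.5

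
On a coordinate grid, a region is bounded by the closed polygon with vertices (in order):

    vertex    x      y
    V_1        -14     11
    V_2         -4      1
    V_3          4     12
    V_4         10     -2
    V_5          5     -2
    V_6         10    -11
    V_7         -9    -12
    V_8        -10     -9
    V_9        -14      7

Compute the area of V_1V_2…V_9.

Apply the shoelace (surveyor's) formula: 2A = Σ (x_i·y_{i+1} − x_{i+1}·y_i), indices taken mod 9.
Cross-terms: 30, -52, -128, -10, -35, -219, -39, -196, -56  ⇒  Σ = -705
Area = |Σ|/2 = 352.5.

352.5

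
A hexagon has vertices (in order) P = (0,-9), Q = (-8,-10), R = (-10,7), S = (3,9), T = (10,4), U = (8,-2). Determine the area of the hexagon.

Apply Gauss's area formula: 2A = Σ (x_i·y_{i+1} − x_{i+1}·y_i), indices taken mod 6.
Σ = (-72) + (-156) + (-111) + (-78) + (-52) + (-72) = -541
Area = |Σ|/2 = 270.5.

270.5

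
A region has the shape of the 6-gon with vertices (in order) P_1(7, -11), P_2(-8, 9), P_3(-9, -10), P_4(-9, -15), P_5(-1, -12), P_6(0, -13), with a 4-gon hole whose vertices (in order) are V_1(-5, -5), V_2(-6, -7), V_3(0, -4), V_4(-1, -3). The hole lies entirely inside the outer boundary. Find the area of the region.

Outer boundary:
Apply the shoelace formula: 2A = Σ (x_i·y_{i+1} − x_{i+1}·y_i), indices taken mod 6.
Σ = (-25) + (161) + (45) + (93) + (13) + (91) = 378
Area = |Σ|/2 = 189.
Hole:
Cross-terms: 5, 24, -4, -10  ⇒  Σ = 15
Area = |Σ|/2 = 7.5.
Net area = 189 − 7.5 = 181.5.

181.5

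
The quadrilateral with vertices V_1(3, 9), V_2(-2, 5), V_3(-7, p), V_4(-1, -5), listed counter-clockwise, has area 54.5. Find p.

Write out the shoelace sum; only the two edges meeting at V_3 involve p:
2·Area = [((-2)·p − (-7)·5) + ((-7)·(-5) − (-1)·p)] + 39
       = -1·p + 109 = 109
⇒ p = 0.

0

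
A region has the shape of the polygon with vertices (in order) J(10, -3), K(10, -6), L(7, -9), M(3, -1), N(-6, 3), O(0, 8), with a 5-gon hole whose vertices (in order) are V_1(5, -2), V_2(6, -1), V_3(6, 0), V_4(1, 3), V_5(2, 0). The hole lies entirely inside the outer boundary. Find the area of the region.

Outer boundary:
Σ = (-30) + (-48) + (20) + (3) + (-48) + (-80) = -183
Area = |Σ|/2 = 91.5.
Hole:
Cross-terms: 7, 6, 18, -6, -4  ⇒  Σ = 21
Area = |Σ|/2 = 10.5.
Net area = 91.5 − 10.5 = 81.

81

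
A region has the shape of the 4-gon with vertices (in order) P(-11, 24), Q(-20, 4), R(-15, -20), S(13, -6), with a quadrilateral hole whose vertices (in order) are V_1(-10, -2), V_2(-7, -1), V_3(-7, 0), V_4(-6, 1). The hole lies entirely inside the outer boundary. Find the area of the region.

Outer boundary:
Cross-terms: 436, 460, 350, 246  ⇒  Σ = 1492
Area = |Σ|/2 = 746.
Hole:
Apply the surveyor's formula: 2A = Σ (x_i·y_{i+1} − x_{i+1}·y_i), indices taken mod 4.
V_1→V_2: (-10)(-1) − (-7)(-2) = -4
V_2→V_3: (-7)(0) − (-7)(-1) = -7
V_3→V_4: (-7)(1) − (-6)(0) = -7
V_4→V_1: (-6)(-2) − (-10)(1) = 22
Σ = 4
Area = |Σ|/2 = 2.
Net area = 746 − 2 = 744.

744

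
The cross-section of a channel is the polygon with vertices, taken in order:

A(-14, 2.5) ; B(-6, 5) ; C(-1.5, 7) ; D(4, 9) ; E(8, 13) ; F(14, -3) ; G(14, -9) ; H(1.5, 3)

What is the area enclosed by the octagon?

Cross-terms: -55, -34.5, -41.5, -20, -206, -84, 55.5, 45.75  ⇒  Σ = -339.75
Area = |Σ|/2 = 169.875.

169.875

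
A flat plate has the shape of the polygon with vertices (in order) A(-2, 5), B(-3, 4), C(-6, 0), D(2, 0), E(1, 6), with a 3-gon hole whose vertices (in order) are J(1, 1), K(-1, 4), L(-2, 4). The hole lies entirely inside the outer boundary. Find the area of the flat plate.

Outer boundary:
Apply the shoelace (surveyor's) formula: 2A = Σ (x_i·y_{i+1} − x_{i+1}·y_i), indices taken mod 5.
A→B: (-2)(4) − (-3)(5) = 7
B→C: (-3)(0) − (-6)(4) = 24
C→D: (-6)(0) − (2)(0) = 0
D→E: (2)(6) − (1)(0) = 12
E→A: (1)(5) − (-2)(6) = 17
Σ = 60
Area = |Σ|/2 = 30.
Hole:
Σ = (5) + (4) + (-6) = 3
Area = |Σ|/2 = 1.5.
Net area = 30 − 1.5 = 28.5.

28.5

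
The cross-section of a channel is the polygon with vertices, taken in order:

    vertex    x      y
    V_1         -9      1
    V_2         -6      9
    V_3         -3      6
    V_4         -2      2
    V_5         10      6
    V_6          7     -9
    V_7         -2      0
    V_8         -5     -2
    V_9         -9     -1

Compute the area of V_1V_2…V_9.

143.5

Σ = (-75) + (-9) + (6) + (-32) + (-132) + (-18) + (4) + (-13) + (-18) = -287
Area = |Σ|/2 = 143.5.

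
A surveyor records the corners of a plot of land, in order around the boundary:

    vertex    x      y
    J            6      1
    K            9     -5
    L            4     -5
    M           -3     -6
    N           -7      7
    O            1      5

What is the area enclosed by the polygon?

Σ = (-39) + (-25) + (-39) + (-63) + (-42) + (-29) = -237
Area = |Σ|/2 = 118.5.

118.5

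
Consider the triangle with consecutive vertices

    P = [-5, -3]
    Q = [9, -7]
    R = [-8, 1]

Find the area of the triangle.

Apply Gauss's area formula: 2A = Σ (x_i·y_{i+1} − x_{i+1}·y_i), indices taken mod 3.
P→Q: (-5)(-7) − (9)(-3) = 62
Q→R: (9)(1) − (-8)(-7) = -47
R→P: (-8)(-3) − (-5)(1) = 29
Σ = 44
Area = |Σ|/2 = 22.

22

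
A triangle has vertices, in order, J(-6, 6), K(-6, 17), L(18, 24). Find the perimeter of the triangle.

66

|JK| = √((0)² + (11)²) = √121 = 11
|KL| = √((24)² + (7)²) = √625 = 25
|LJ| = √((-24)² + (-18)²) = √900 = 30
Perimeter = 11 + 25 + 30 = 66.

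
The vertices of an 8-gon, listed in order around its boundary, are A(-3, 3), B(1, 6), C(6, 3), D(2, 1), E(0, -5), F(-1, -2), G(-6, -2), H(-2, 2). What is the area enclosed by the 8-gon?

47.5

Apply the surveyor's formula: 2A = Σ (x_i·y_{i+1} − x_{i+1}·y_i), indices taken mod 8.
Σ = (-21) + (-33) + (0) + (-10) + (-5) + (-10) + (-16) + (0) = -95
Area = |Σ|/2 = 47.5.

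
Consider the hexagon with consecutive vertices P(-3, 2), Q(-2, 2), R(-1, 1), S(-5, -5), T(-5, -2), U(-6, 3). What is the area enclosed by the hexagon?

18.5

P→Q: (-3)(2) − (-2)(2) = -2
Q→R: (-2)(1) − (-1)(2) = 0
R→S: (-1)(-5) − (-5)(1) = 10
S→T: (-5)(-2) − (-5)(-5) = -15
T→U: (-5)(3) − (-6)(-2) = -27
U→P: (-6)(2) − (-3)(3) = -3
Σ = -37
Area = |Σ|/2 = 18.5.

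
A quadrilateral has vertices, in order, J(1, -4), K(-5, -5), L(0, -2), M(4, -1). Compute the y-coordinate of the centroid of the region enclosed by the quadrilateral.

-103/33

Apply the shoelace formula. First the cross-terms c_i = x_i·y_{i+1} − x_{i+1}·y_i:
  -25, 10, 8, -15  ⇒  2A = -22, A = -11.
Then Σ (y_i + y_{i+1})·c_i = 206, so ȳ = 206 / (6·(-11)) = -103/33.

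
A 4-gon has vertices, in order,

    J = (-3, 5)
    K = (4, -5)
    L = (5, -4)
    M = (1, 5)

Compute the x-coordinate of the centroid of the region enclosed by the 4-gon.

70/53

Apply the shoelace (surveyor's) formula. First the cross-terms c_i = x_i·y_{i+1} − x_{i+1}·y_i:
  -5, 9, 29, 20  ⇒  2A = 53, A = 26.5.
Then Σ (x_i + x_{i+1})·c_i = 210, so x̄ = 210 / (6·26.5) = 70/53.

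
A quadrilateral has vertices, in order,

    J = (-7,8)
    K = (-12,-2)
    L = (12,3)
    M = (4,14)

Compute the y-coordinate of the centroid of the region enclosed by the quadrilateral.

Apply the shoelace (surveyor's) formula. First the cross-terms c_i = x_i·y_{i+1} − x_{i+1}·y_i:
  110, -12, 156, 130  ⇒  2A = 384, A = 192.
Then Σ (y_i + y_{i+1})·c_i = 6160, so ȳ = 6160 / (6·192) = 385/72.

385/72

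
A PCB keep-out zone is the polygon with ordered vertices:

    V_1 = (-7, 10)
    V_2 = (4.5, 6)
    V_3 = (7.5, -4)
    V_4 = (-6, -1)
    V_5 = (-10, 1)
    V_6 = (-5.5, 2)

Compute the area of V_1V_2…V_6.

Apply the shoelace (surveyor's) formula: 2A = Σ (x_i·y_{i+1} − x_{i+1}·y_i), indices taken mod 6.
V_1→V_2: (-7)(6) − (4.5)(10) = -87
V_2→V_3: (4.5)(-4) − (7.5)(6) = -63
V_3→V_4: (7.5)(-1) − (-6)(-4) = -31.5
V_4→V_5: (-6)(1) − (-10)(-1) = -16
V_5→V_6: (-10)(2) − (-5.5)(1) = -14.5
V_6→V_1: (-5.5)(10) − (-7)(2) = -41
Σ = -253
Area = |Σ|/2 = 126.5.

126.5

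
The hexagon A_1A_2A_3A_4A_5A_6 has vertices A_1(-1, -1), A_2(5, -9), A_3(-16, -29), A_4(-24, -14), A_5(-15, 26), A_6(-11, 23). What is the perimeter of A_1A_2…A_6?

|A_1A_2| = √((6)² + (-8)²) = √100 = 10
|A_2A_3| = √((-21)² + (-20)²) = √841 = 29
|A_3A_4| = √((-8)² + (15)²) = √289 = 17
|A_4A_5| = √((9)² + (40)²) = √1681 = 41
|A_5A_6| = √((4)² + (-3)²) = √25 = 5
|A_6A_1| = √((10)² + (-24)²) = √676 = 26
Perimeter = 10 + 29 + 17 + 41 + 5 + 26 = 128.

128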